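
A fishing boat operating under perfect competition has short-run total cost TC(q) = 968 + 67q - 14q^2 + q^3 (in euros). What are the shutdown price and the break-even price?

Shutdown price = €18; break-even price = €122

Shutdown price = min AVC. AVC = 67 - 14q + q^2, with vertex at q = 7 and minimum €18.
ATC = 968/q + 67 - 14q + q^2. Setting dATC/dq = −968/q^2 − 14 + 2q = 0 gives q = 11 (since 2·11^3 − 14·11^2 = 968).
min ATC = 968/11 + 67 − 14·11 + 11^2 = €122. That is the break-even price.
For €18 ≤ P < €122 the firm produces at a loss; below €18 it shuts down.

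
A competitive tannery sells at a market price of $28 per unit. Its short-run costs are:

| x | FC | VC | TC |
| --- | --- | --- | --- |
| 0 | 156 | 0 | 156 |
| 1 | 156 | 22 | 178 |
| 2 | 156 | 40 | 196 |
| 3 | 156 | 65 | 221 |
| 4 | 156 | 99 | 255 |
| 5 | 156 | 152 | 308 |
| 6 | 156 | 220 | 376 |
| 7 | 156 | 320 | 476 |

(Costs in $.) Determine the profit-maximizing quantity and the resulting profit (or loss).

Profit at each row (π = 28x − TC): x=0: -156; x=1: -150; x=2: -140; x=3: -137; x=4: -143; x=5: -168; x=6: -208; x=7: -280.
Profit is maximized at x = 3. AVC there is 65/3 = $21.67 ≤ P, so producing beats shutting down (which would give -$156).

x = 3; profit = -$137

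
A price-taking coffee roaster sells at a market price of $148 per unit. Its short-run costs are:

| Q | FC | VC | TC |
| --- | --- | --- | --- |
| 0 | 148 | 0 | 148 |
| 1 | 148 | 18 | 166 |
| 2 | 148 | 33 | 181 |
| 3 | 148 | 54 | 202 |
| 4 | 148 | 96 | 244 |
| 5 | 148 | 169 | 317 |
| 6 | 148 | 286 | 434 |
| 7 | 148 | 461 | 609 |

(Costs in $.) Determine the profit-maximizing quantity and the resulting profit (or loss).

Compute π = P·Q − TC at each output: Q=0: -148; Q=1: -18; Q=2: 115; Q=3: 242; Q=4: 348; Q=5: 423; Q=6: 454; Q=7: 427.
Profit is maximized at Q = 6. AVC there is 286/6 = $47.67 ≤ P, so producing beats shutting down (which would give -$148).

Q = 6; profit = $454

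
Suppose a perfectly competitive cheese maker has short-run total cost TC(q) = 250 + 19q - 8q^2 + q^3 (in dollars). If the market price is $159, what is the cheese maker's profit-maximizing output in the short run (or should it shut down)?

Variable cost is VC = 19q - 8q^2 + q^3, so AVC = VC/q = 19 - 8q + q^2 and MC = dTC/dq = 19 - 16q + 3q^2.
AVC hits its minimum where MC = AVC, at q = 4, giving min AVC = 19 - 8·4 + 4^2 = $3.
Since P = $159 ≥ min AVC = $3, price covers variable cost and the firm should produce.
Solving P = MC: -140 - 16q + 3q^2 = 0 ⇒ q = -14/3 or 10. On the upward-sloping branch, q* = 10.
Check: AVC at q = 10 is $39 ≤ P, so revenue covers variable cost.
Profit = P·q − TC = 159·10 − 640 = $950.

Produce at q = 10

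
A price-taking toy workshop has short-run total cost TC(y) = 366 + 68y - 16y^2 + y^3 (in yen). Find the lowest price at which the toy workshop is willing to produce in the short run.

The firm shuts down when price falls below the minimum of average variable cost. AVC = VC/y = 68 - 16y + y^2.
At the minimum of AVC, MC = AVC. MC = 68 - 32y + 3y^2; setting MC = AVC gives 2y^2 - 16y = 0, so y = 8. min AVC = 4.
For P < ¥4 the firm produces nothing.

¥4 per unit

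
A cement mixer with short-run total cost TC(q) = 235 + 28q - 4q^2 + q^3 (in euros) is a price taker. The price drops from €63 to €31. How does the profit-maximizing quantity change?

Output falls from 5 to 3

MC = 28 - 8q + 3q^2; the shutdown threshold is min AVC = €24 (at q = 2).
At P = €63 ≥ min AVC, set P = MC on the rising branch: q = 5.
At P = €31 ≥ min AVC, set P = MC: q = 3. The firm stays open but cuts output.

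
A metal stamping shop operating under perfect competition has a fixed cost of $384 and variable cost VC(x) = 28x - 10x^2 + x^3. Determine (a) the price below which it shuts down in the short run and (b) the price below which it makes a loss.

AVC = 28 - 10x + x^2; minimized at x = 5, giving min AVC = $3. That is the shutdown price.
ATC = 384/x + 28 - 10x + x^2. Setting dATC/dx = −384/x^2 − 10 + 2x = 0 gives x = 8 (since 2·8^3 − 10·8^2 = 384).
min ATC = 384/8 + 28 − 10·8 + 8^2 = $60. That is the break-even price.
For $3 ≤ P < $60 the firm produces at a loss; below $3 it shuts down.

Shutdown price = $3; break-even price = $60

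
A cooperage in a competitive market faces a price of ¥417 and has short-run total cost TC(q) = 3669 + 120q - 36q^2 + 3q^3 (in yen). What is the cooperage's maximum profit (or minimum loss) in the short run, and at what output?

AVC = 120 - 36q + 3q^2; min AVC = ¥12 at q = 6. Since P = ¥417 ≥ min AVC, the firm produces.
With MC = 120 - 72q + 9q^2, P = MC on the upward-sloping part at q* = 11.
TR = 417·11 = 4587. TC = 3669 + 957 = 4626. Profit = 4587 − 4626 = -¥39.
That loss of ¥39 beats the ¥3669 the firm would lose by shutting down; producing recovers ¥3630 of fixed cost.

Profit = -¥39 at q = 11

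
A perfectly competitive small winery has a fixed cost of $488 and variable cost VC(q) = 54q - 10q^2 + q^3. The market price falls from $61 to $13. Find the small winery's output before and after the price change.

MC = 54 - 20q + 3q^2; the shutdown threshold is min AVC = $29 (at q = 5).
At P = $61 ≥ min AVC, set P = MC on the rising branch: q = 7.
At P = $13 < min AVC = $29, price no longer covers variable cost at any output, so the firm shuts down: q = 0.

Output falls from 7 to 0 (the firm shuts down)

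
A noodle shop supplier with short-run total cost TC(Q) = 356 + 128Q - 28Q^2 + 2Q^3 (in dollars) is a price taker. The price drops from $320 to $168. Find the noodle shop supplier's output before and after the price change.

Output falls from 12 to 10

MC = 128 - 56Q + 6Q^2; the shutdown threshold is min AVC = $30 (at Q = 7).
With P = $320 above the shutdown price, P = MC gives Q = 12.
At P = $168 ≥ min AVC, set P = MC: Q = 10. The firm stays open but cuts output.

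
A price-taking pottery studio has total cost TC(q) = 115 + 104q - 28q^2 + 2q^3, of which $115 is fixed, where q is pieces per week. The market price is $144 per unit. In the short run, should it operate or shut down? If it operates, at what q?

Produce at q = 10

Variable cost is VC = 104q - 28q^2 + 2q^3, so AVC = VC/q = 104 - 28q + 2q^2 and MC = dTC/dq = 104 - 56q + 6q^2.
The AVC parabola has its vertex at q = 28/4 = 7, where AVC = 104 - 28·7 + 2·7^2 = $6.
P = $144 exceeds min AVC = $6, so the firm stays open.
Solving P = MC: -40 - 56q + 6q^2 = 0 ⇒ q = -2/3 or 10. On the upward-sloping branch, q* = 10.
Check: AVC at q = 10 is $24 ≤ P, so revenue covers variable cost.
Profit = P·q − TC = 144·10 − 355 = $1085.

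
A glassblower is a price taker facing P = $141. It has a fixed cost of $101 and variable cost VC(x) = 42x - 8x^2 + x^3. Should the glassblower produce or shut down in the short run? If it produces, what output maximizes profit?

Variable cost is VC = 42x - 8x^2 + x^3, so AVC = VC/x = 42 - 8x + x^2 and MC = dTC/dx = 42 - 16x + 3x^2.
The AVC parabola has its vertex at x = 8/2 = 4, where AVC = 42 - 8·4 + 4^2 = $26.
P = $141 exceeds min AVC = $26, so the firm stays open.
Solving P = MC: -99 - 16x + 3x^2 = 0 ⇒ x = -11/3 or 9. On the upward-sloping branch, x* = 9.
Check: AVC at x = 9 is $51 ≤ P, so revenue covers variable cost.
Profit = P·x − TC = 141·9 − 560 = $709.

Produce at x = 9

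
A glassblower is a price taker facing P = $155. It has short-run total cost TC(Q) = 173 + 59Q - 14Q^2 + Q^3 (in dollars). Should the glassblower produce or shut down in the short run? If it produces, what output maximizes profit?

Variable cost is VC = 59Q - 14Q^2 + Q^3, so AVC = VC/Q = 59 - 14Q + Q^2 and MC = dTC/dQ = 59 - 28Q + 3Q^2.
AVC hits its minimum where MC = AVC, at Q = 7, giving min AVC = 59 - 14·7 + 7^2 = $10.
Since P = $155 ≥ min AVC = $10, price covers variable cost and the firm should produce.
Solving P = MC: -96 - 28Q + 3Q^2 = 0 ⇒ Q = -8/3 or 12. On the upward-sloping branch, Q* = 12.
Check: AVC at Q = 12 is $35 ≤ P, so revenue covers variable cost.
Profit = P·Q − TC = 155·12 − 593 = $1267.

Produce at Q = 12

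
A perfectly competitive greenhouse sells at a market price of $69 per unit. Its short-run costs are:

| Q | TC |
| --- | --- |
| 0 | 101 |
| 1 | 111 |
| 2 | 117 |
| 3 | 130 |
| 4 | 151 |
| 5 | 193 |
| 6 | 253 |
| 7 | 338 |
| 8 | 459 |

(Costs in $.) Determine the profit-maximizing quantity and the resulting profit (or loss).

Q = 6; profit = $161

Compute π = P·Q − TC at each output: Q=0: -101; Q=1: -42; Q=2: 21; Q=3: 77; Q=4: 125; Q=5: 152; Q=6: 161; Q=7: 145; Q=8: 93.
Profit is maximized at Q = 6. AVC there is 152/6 = $25.33 ≤ P, so producing beats shutting down (which would give -$101).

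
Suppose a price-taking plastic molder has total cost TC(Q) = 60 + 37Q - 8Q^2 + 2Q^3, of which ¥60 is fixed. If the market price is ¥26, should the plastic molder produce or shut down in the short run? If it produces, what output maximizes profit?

From TC, MC = TC'(Q) = 37 - 16Q + 6Q^2 and AVC = VC/Q = 37 - 8Q + 2Q^2.
AVC hits its minimum where MC = AVC, at Q = 2, giving min AVC = 37 - 8·2 + 2·2^2 = ¥29.
P = ¥26 lies below min AVC = ¥29; no output level covers variable cost.
Shutting down limits the loss to fixed cost, ¥60.

Shut down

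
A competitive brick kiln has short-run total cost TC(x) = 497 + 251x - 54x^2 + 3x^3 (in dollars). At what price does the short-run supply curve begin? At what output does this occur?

$8 per unit, at x = 9

Short-run supply begins at min AVC. From VC = 251x - 54x^2 + 3x^3, AVC = 251 - 54x + 3x^2.
At the minimum of AVC, MC = AVC. MC = 251 - 108x + 9x^2; setting MC = AVC gives 6x^2 - 54x = 0, so x = 9. min AVC = 8.
The firm shuts down for any P below $8.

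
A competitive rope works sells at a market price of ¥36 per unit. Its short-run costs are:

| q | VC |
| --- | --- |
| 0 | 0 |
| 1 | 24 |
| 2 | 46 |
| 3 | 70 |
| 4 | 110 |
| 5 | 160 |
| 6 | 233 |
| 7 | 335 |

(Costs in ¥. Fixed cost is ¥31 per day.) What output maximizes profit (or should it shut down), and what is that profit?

q = 3; profit = ¥7

Profit at each row (π = 36q − TC): q=0: -31; q=1: -19; q=2: -5; q=3: 7; q=4: 3; q=5: -11; q=6: -48; q=7: -114.
Profit is maximized at q = 3. AVC there is 70/3 = ¥23.33 ≤ P, so producing beats shutting down (which would give -¥31).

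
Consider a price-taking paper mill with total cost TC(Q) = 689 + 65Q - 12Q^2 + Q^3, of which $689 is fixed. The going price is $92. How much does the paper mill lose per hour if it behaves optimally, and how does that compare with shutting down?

AVC = 65 - 12Q + Q^2; min AVC = $29 at Q = 6. Since P = $92 ≥ min AVC, the firm produces.
MC = 65 - 24Q + 3Q^2. Setting P = MC and taking the root on the rising branch gives Q* = 9.
TR = 92·9 = 828. TC = 689 + 342 = 1031. Profit = 828 − 1031 = -$203.
By producing, the firm covers all variable cost plus $486 of fixed cost; shutting down would lose the full $689.

Profit = -$203 at Q = 9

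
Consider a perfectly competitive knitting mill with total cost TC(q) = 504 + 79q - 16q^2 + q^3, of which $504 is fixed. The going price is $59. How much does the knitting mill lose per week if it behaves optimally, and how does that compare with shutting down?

AVC = 79 - 16q + q^2; min AVC = $15 at q = 8. Since P = $59 ≥ min AVC, the firm produces.
MC = 79 - 32q + 3q^2. Setting P = MC and taking the root on the rising branch gives q* = 10.
TR = 59·10 = 590. TC = 504 + 190 = 694. Profit = 590 − 694 = -$104.
By producing, the firm covers all variable cost plus $400 of fixed cost; shutting down would lose the full $504.

Profit = -$104 at q = 10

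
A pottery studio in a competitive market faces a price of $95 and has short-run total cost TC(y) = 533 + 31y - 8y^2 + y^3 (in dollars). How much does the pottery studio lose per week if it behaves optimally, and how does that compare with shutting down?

AVC = 31 - 8y + y^2; min AVC = $15 at y = 4. Since P = $95 ≥ min AVC, the firm produces.
MC = 31 - 16y + 3y^2. Setting P = MC and taking the root on the rising branch gives y* = 8.
TR = 95·8 = 760. TC = 533 + 248 = 781. Profit = 760 − 781 = -$21.
That loss of $21 beats the $533 the firm would lose by shutting down; producing recovers $512 of fixed cost.

Profit = -$21 at y = 8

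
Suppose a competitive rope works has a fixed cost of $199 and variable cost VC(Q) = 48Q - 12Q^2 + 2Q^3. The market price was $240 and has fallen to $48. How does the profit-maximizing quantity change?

MC = 48 - 24Q + 6Q^2; the shutdown threshold is min AVC = $30 (at Q = 3).
At P = $240 ≥ min AVC, set P = MC on the rising branch: Q = 8.
At P = $48 ≥ min AVC, set P = MC: Q = 4. The firm stays open but cuts output.

Output falls from 8 to 4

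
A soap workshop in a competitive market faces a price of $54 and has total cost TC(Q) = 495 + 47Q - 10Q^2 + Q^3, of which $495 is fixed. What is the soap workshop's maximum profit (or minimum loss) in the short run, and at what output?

AVC = 47 - 10Q + Q^2 has its minimum $22 at Q = 5; price $54 clears that bar, so the firm operates.
MC = 47 - 20Q + 3Q^2. Setting P = MC and taking the root on the rising branch gives Q* = 7.
TR = 54·7 = 378. TC = 495 + 182 = 677. Profit = 378 − 677 = -$299.
That loss of $299 beats the $495 the firm would lose by shutting down; producing recovers $196 of fixed cost.

Profit = -$299 at Q = 7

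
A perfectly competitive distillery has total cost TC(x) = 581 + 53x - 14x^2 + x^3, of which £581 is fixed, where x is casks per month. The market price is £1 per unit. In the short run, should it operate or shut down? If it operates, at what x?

Strip out fixed cost: VC = 53x - 14x^2 + x^3. Then AVC = 53 - 14x + x^2 and MC = 53 - 28x + 3x^2.
The AVC parabola has its vertex at x = 14/2 = 7, where AVC = 53 - 14·7 + 7^2 = £4.
Since P = £1 < min AVC = £4, price fails to cover variable cost at any output.
Best response: produce nothing and absorb the £581 fixed cost.

Shut down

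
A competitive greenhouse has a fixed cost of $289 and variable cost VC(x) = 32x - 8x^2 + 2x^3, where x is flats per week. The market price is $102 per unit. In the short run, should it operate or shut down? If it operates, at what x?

Variable cost is VC = 32x - 8x^2 + 2x^3, so AVC = VC/x = 32 - 8x + 2x^2 and MC = dTC/dx = 32 - 16x + 6x^2.
The AVC parabola has its vertex at x = 8/4 = 2, where AVC = 32 - 8·2 + 2·2^2 = $24.
P = $102 exceeds min AVC = $24, so the firm stays open.
Set P = MC: 102 = 32 - 16x + 6x^2 → -70 - 16x + 6x^2 = 0. The roots are x = -7/3 and x = 5; the profit-maximizing output is on the rising part of MC, so x* = 5.
Check: AVC at x = 5 is $42 ≤ P, so revenue covers variable cost.
Profit = P·x − TC = 102·5 − 499 = $11.

Produce at x = 5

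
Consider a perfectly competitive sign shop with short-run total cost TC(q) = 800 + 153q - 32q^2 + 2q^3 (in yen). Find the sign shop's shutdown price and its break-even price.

Shutdown price = min AVC. AVC = 153 - 32q + 2q^2, with vertex at q = 8 and minimum ¥25.
ATC = 800/q + 153 - 32q + 2q^2. Setting dATC/dq = −800/q^2 − 32 + 4q = 0 gives q = 10 (since 4·10^3 − 32·10^2 = 800).
min ATC = 800/10 + 153 − 32·10 + 2·10^2 = ¥113. That is the break-even price.
Between these two prices the firm operates at a loss; above ¥113 it earns a profit.

Shutdown price = ¥25; break-even price = ¥113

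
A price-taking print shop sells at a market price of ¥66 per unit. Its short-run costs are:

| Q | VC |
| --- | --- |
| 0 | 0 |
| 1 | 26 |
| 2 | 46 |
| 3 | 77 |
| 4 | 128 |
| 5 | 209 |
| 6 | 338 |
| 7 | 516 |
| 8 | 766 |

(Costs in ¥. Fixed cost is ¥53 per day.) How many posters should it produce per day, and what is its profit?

Q = 4; profit = ¥83

Profit at each row (π = 66Q − TC): Q=0: -53; Q=1: -13; Q=2: 33; Q=3: 68; Q=4: 83; Q=5: 68; Q=6: 5; Q=7: -107; Q=8: -291.
Profit is maximized at Q = 4. AVC there is 128/4 = ¥32 ≤ P, so producing beats shutting down (which would give -¥53).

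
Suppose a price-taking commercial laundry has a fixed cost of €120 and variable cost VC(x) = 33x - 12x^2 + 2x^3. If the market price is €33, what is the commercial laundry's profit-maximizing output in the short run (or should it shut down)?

Produce at x = 4

From TC, MC = TC'(x) = 33 - 24x + 6x^2 and AVC = VC/x = 33 - 12x + 2x^2.
AVC hits its minimum where MC = AVC, at x = 3, giving min AVC = 33 - 12·3 + 2·3^2 = €15.
P = €33 exceeds min AVC = €15, so the firm stays open.
P = MC gives -24x + 6x^2 = 0, with roots 0 and 4. Take the larger (rising MC): x* = 4.
Check: AVC at x = 4 is €17 ≤ P, so revenue covers variable cost.
Profit = P·x − TC = 33·4 − 188 = -€56, a loss, but smaller than the €120 fixed cost the firm would lose by shutting down.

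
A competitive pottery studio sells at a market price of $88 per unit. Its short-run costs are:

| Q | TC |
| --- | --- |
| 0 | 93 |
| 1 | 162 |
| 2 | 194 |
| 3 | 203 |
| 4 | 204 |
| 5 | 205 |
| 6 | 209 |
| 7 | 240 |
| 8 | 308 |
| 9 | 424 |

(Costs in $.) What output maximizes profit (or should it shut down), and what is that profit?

Q = 8; profit = $396

Tabulate TR − TC: Q=0: -93; Q=1: -74; Q=2: -18; Q=3: 61; Q=4: 148; Q=5: 235; Q=6: 319; Q=7: 376; Q=8: 396; Q=9: 368.
Profit is maximized at Q = 8. AVC there is 215/8 = $26.88 ≤ P, so producing beats shutting down (which would give -$93).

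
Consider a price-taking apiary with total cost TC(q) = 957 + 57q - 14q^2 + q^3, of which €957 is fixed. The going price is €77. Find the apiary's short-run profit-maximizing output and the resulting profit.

AVC = 57 - 14q + q^2; min AVC = €8 at q = 7. Since P = €77 ≥ min AVC, the firm produces.
MC = 57 - 28q + 3q^2. Setting P = MC and taking the root on the rising branch gives q* = 10.
TR = 77·10 = 770. TC = 957 + 170 = 1127. Profit = 770 − 1127 = -€357.
By producing, the firm covers all variable cost plus €600 of fixed cost; shutting down would lose the full €957.

Profit = -€357 at q = 10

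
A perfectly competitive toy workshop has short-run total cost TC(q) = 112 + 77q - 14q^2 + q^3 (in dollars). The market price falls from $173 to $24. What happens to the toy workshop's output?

Output falls from 12 to 0 (the firm shuts down)

AVC = 77 - 14q + q^2, minimized at q = 7 where min AVC = $28. MC = 77 - 28q + 3q^2.
With P = $173 above the shutdown price, P = MC gives q = 12.
At P = $24 < min AVC = $28, price no longer covers variable cost at any output, so the firm shuts down: q = 0.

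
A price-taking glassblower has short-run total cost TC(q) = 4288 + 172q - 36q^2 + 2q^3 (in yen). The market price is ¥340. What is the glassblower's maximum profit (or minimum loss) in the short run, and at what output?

AVC = 172 - 36q + 2q^2 has its minimum ¥10 at q = 9; price ¥340 clears that bar, so the firm operates.
MC = 172 - 72q + 6q^2. Setting P = MC and taking the root on the rising branch gives q* = 14.
TR = 340·14 = 4760. TC = 4288 + 840 = 5128. Profit = 4760 − 5128 = -¥368.
Shutting down would mean losing the fixed cost of ¥4288, so operating at a loss of ¥368 is better by ¥3920.

Profit = -¥368 at q = 14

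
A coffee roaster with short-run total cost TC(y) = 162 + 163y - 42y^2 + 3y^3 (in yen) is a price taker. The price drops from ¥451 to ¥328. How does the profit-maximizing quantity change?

MC = 163 - 84y + 9y^2; the shutdown threshold is min AVC = ¥16 (at y = 7).
At P = ¥451 ≥ min AVC, set P = MC on the rising branch: y = 12.
At P = ¥328 ≥ min AVC, set P = MC: y = 11. The firm stays open but cuts output.

Output falls from 12 to 11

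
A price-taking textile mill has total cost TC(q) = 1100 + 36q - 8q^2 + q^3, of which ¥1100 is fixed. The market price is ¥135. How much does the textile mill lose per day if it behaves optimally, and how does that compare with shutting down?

AVC = 36 - 8q + q^2 has its minimum ¥20 at q = 4; price ¥135 clears that bar, so the firm operates.
MC = 36 - 16q + 3q^2. Setting P = MC and taking the root on the rising branch gives q* = 9.
TR = 135·9 = 1215. TC = 1100 + 405 = 1505. Profit = 1215 − 1505 = -¥290.
That loss of ¥290 beats the ¥1100 the firm would lose by shutting down; producing recovers ¥810 of fixed cost.

Profit = -¥290 at q = 9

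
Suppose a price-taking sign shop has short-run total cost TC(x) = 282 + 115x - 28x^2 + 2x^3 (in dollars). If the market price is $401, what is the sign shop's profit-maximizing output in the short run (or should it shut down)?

From TC, MC = TC'(x) = 115 - 56x + 6x^2 and AVC = VC/x = 115 - 28x + 2x^2.
The AVC parabola has its vertex at x = 28/4 = 7, where AVC = 115 - 28·7 + 2·7^2 = $17.
P = $401 exceeds min AVC = $17, so the firm stays open.
Set P = MC: 401 = 115 - 56x + 6x^2 → -286 - 56x + 6x^2 = 0. The roots are x = -11/3 and x = 13; the profit-maximizing output is on the rising part of MC, so x* = 13.
Check: AVC at x = 13 is $89 ≤ P, so revenue covers variable cost.
Profit = P·x − TC = 401·13 − 1439 = $3774.

Produce at x = 13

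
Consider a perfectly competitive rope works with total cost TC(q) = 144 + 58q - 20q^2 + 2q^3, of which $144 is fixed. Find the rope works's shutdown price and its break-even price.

Shutdown price = $8; break-even price = $34

AVC = 58 - 20q + 2q^2; minimized at q = 5, giving min AVC = $8. That is the shutdown price.
ATC = 144/q + 58 - 20q + 2q^2. Setting dATC/dq = −144/q^2 − 20 + 4q = 0 gives q = 6 (since 4·6^3 − 20·6^2 = 144).
min ATC = 144/6 + 58 − 20·6 + 2·6^2 = $34. That is the break-even price.
For $8 ≤ P < $34 the firm produces at a loss; below $8 it shuts down.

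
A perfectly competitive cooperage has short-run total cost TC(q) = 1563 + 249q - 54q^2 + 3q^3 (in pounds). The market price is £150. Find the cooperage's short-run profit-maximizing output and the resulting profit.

AVC = 249 - 54q + 3q^2 has its minimum £6 at q = 9; price £150 clears that bar, so the firm operates.
MC = 249 - 108q + 9q^2. Setting P = MC and taking the root on the rising branch gives q* = 11.
TR = 150·11 = 1650. TC = 1563 + 198 = 1761. Profit = 1650 − 1761 = -£111.
That loss of £111 beats the £1563 the firm would lose by shutting down; producing recovers £1452 of fixed cost.

Profit = -£111 at q = 11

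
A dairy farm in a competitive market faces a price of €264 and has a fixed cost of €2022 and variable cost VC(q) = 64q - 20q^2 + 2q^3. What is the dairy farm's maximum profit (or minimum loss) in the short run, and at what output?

Profit = -€22 at q = 10

AVC = 64 - 20q + 2q^2 has its minimum €14 at q = 5; price €264 clears that bar, so the firm operates.
With MC = 64 - 40q + 6q^2, P = MC on the upward-sloping part at q* = 10.
TR = 264·10 = 2640. TC = 2022 + 640 = 2662. Profit = 2640 − 2662 = -€22.
Shutting down would mean losing the fixed cost of €2022, so operating at a loss of €22 is better by €2000.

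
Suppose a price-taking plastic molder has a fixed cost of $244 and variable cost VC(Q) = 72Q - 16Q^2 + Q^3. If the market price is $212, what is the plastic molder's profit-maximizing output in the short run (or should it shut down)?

Strip out fixed cost: VC = 72Q - 16Q^2 + Q^3. Then AVC = 72 - 16Q + Q^2 and MC = 72 - 32Q + 3Q^2.
The AVC parabola has its vertex at Q = 16/2 = 8, where AVC = 72 - 16·8 + 8^2 = $8.
Since P = $212 ≥ min AVC = $8, price covers variable cost and the firm should produce.
Solving P = MC: -140 - 32Q + 3Q^2 = 0 ⇒ Q = -10/3 or 14. On the upward-sloping branch, Q* = 14.
Check: AVC at Q = 14 is $44 ≤ P, so revenue covers variable cost.
Profit = P·Q − TC = 212·14 − 860 = $2108.

Produce at Q = 14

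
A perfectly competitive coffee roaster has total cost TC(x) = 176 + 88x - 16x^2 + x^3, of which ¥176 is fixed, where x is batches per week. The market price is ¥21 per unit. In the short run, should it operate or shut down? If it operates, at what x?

Shut down

Strip out fixed cost: VC = 88x - 16x^2 + x^3. Then AVC = 88 - 16x + x^2 and MC = 88 - 32x + 3x^2.
AVC hits its minimum where MC = AVC, at x = 8, giving min AVC = 88 - 16·8 + 8^2 = ¥24.
P = ¥21 lies below min AVC = ¥24; no output level covers variable cost.
The firm minimizes its loss by shutting down and losing only its fixed cost of ¥176.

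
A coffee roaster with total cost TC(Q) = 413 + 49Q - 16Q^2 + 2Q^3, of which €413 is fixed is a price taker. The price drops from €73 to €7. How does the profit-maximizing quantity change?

MC = 49 - 32Q + 6Q^2; the shutdown threshold is min AVC = €17 (at Q = 4).
At P = €73 ≥ min AVC, set P = MC on the rising branch: Q = 6.
At P = €7 < min AVC = €17, price no longer covers variable cost at any output, so the firm shuts down: Q = 0.

Output falls from 6 to 0 (the firm shuts down)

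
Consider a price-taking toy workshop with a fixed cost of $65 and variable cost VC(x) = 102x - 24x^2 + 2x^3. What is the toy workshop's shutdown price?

$30 per unit

The firm shuts down when price falls below the minimum of average variable cost. AVC = VC/x = 102 - 24x + 2x^2.
dAVC/dx = -24 + 4x = 0 gives x = 6. min AVC = 102 - 24·6 + 2·6^2 = 30.
So the shutdown price is $30.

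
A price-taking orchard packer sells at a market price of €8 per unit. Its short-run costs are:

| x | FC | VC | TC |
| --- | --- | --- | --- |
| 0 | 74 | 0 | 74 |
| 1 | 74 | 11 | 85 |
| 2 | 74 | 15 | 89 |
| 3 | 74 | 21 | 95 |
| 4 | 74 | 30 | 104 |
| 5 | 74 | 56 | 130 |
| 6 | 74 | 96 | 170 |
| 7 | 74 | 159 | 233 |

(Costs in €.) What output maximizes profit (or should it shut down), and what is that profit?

x = 3; profit = -€71

Profit at each row (π = 8x − TC): x=0: -74; x=1: -77; x=2: -73; x=3: -71; x=4: -72; x=5: -90; x=6: -122; x=7: -177.
Profit is maximized at x = 3. AVC there is 21/3 = €7 ≤ P, so producing beats shutting down (which would give -€74).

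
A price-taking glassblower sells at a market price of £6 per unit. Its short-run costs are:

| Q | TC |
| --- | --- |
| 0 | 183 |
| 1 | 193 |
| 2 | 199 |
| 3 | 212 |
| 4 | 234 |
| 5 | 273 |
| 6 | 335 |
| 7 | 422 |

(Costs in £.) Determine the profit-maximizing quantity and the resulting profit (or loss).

Q = 0 (shut down); profit = -£183

Profit at each row (π = 6Q − TC): Q=0: -183; Q=1: -187; Q=2: -187; Q=3: -194; Q=4: -210; Q=5: -243; Q=6: -299; Q=7: -380.
Profit is highest at Q = 0. Equivalently, the lowest AVC in the table is 16/2 ≈ £8 at Q = 2, and P = £6 falls below it — price never covers variable cost, so the firm shuts down and loses only its fixed cost.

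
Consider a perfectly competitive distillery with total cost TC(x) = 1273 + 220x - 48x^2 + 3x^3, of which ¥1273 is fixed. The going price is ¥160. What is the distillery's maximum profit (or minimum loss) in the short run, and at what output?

Profit = -¥73 at x = 10

AVC = 220 - 48x + 3x^2; min AVC = ¥28 at x = 8. Since P = ¥160 ≥ min AVC, the firm produces.
With MC = 220 - 96x + 9x^2, P = MC on the upward-sloping part at x* = 10.
TR = 160·10 = 1600. TC = 1273 + 400 = 1673. Profit = 1600 − 1673 = -¥73.
That loss of ¥73 beats the ¥1273 the firm would lose by shutting down; producing recovers ¥1200 of fixed cost.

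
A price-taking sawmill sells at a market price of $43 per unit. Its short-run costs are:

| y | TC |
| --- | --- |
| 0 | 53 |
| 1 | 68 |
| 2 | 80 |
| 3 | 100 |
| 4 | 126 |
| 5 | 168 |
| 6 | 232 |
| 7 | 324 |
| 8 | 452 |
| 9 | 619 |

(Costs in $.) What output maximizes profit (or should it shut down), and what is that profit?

y = 5; profit = $47

Compute π = P·y − TC at each output: y=0: -53; y=1: -25; y=2: 6; y=3: 29; y=4: 46; y=5: 47; y=6: 26; y=7: -23; y=8: -108; y=9: -232.
Profit is maximized at y = 5. AVC there is 115/5 = $23 ≤ P, so producing beats shutting down (which would give -$53).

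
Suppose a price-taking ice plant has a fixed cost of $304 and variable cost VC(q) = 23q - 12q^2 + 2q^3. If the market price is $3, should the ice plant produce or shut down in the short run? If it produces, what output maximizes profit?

Shut down

Strip out fixed cost: VC = 23q - 12q^2 + 2q^3. Then AVC = 23 - 12q + 2q^2 and MC = 23 - 24q + 6q^2.
AVC is minimized where dAVC/dq = -12 + 4q = 0, at q = 3; min AVC = 23 - 12·3 + 2·3^2 = $5.
With P < min AVC ($3 < $5), every unit sold adds to the loss.
Shutting down limits the loss to fixed cost, $304.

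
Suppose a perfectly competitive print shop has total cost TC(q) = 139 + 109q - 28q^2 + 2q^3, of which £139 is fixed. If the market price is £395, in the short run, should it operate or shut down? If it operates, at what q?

Variable cost is VC = 109q - 28q^2 + 2q^3, so AVC = VC/q = 109 - 28q + 2q^2 and MC = dTC/dq = 109 - 56q + 6q^2.
AVC is minimized where dAVC/dq = -28 + 4q = 0, at q = 7; min AVC = 109 - 28·7 + 2·7^2 = £11.
Because £395 ≥ £11, revenue can cover variable cost; the firm operates.
Set P = MC: 395 = 109 - 56q + 6q^2 → -286 - 56q + 6q^2 = 0. The roots are q = -11/3 and q = 13; the profit-maximizing output is on the rising part of MC, so q* = 13.
Check: AVC at q = 13 is £83 ≤ P, so revenue covers variable cost.
Profit = P·q − TC = 395·13 − 1218 = £3917.

Produce at q = 13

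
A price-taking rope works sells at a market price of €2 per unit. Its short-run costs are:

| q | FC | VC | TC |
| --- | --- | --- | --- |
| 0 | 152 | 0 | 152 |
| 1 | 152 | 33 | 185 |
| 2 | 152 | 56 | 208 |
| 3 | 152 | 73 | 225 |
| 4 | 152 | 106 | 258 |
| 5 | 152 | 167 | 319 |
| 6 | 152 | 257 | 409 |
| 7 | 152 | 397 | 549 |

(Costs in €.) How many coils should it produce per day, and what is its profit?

Compute π = P·q − TC at each output: q=0: -152; q=1: -183; q=2: -204; q=3: -219; q=4: -250; q=5: -309; q=6: -397; q=7: -535.
Profit is highest at q = 0. Equivalently, the lowest AVC in the table is 73/3 ≈ €24.33 at q = 3, and P = €2 falls below it — price never covers variable cost, so the firm shuts down and loses only its fixed cost.

q = 0 (shut down); profit = -€152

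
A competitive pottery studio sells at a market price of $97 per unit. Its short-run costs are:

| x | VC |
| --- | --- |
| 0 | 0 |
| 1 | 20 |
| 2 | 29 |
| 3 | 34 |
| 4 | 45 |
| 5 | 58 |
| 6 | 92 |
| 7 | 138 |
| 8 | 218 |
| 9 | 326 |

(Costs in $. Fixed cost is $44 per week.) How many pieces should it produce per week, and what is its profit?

Tabulate TR − TC: x=0: -44; x=1: 33; x=2: 121; x=3: 213; x=4: 299; x=5: 383; x=6: 446; x=7: 497; x=8: 514; x=9: 503.
Profit is maximized at x = 8. AVC there is 218/8 = $27.25 ≤ P, so producing beats shutting down (which would give -$44).

x = 8; profit = $514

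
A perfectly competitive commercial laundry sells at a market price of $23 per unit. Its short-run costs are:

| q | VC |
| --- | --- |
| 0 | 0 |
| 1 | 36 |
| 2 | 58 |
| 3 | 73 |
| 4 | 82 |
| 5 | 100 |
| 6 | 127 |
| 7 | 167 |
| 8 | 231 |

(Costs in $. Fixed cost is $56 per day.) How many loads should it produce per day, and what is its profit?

q = 5; profit = -$41

Compute π = P·q − TC at each output: q=0: -56; q=1: -69; q=2: -68; q=3: -60; q=4: -46; q=5: -41; q=6: -45; q=7: -62; q=8: -103.
Profit is maximized at q = 5. AVC there is 100/5 = $20 ≤ P, so producing beats shutting down (which would give -$56).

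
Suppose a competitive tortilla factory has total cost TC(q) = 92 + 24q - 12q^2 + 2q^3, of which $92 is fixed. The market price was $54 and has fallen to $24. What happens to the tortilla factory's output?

Output falls from 5 to 4

MC = 24 - 24q + 6q^2; the shutdown threshold is min AVC = $6 (at q = 3).
At P = $54 ≥ min AVC, set P = MC on the rising branch: q = 5.
At P = $24 ≥ min AVC, set P = MC: q = 4. The firm stays open but cuts output.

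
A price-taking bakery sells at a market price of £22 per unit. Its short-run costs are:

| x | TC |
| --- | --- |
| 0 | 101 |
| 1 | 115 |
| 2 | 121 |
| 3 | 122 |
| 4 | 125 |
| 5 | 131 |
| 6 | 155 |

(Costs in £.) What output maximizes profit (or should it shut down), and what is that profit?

Profit at each row (π = 22x − TC): x=0: -101; x=1: -93; x=2: -77; x=3: -56; x=4: -37; x=5: -21; x=6: -23.
Profit is maximized at x = 5. AVC there is 30/5 = £6 ≤ P, so producing beats shutting down (which would give -£101).

x = 5; profit = -£21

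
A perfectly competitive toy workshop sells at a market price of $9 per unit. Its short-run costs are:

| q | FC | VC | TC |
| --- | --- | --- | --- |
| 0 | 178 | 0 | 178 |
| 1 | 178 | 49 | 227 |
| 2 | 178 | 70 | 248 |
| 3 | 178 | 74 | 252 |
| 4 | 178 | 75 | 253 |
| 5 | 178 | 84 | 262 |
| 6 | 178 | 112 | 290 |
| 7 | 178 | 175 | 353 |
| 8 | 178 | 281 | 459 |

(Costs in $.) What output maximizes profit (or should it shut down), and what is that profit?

q = 0 (shut down); profit = -$178

Compute π = P·q − TC at each output: q=0: -178; q=1: -218; q=2: -230; q=3: -225; q=4: -217; q=5: -217; q=6: -236; q=7: -290; q=8: -387.
Profit is highest at q = 0. Equivalently, the lowest AVC in the table is 84/5 ≈ $16.80 at q = 5, and P = $9 falls below it — price never covers variable cost, so the firm shuts down and loses only its fixed cost.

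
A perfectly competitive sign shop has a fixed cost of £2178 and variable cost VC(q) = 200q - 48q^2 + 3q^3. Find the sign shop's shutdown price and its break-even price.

AVC = 200 - 48q + 3q^2; minimized at q = 8, giving min AVC = £8. That is the shutdown price.
ATC = 2178/q + 200 - 48q + 3q^2. Setting dATC/dq = −2178/q^2 − 48 + 6q = 0 gives q = 11 (since 6·11^3 − 48·11^2 = 2178).
min ATC = 2178/11 + 200 − 48·11 + 3·11^2 = £233. That is the break-even price.
For £8 ≤ P < £233 the firm produces at a loss; below £8 it shuts down.

Shutdown price = £8; break-even price = £233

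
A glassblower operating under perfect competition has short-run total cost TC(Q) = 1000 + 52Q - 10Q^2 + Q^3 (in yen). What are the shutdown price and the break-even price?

Shutdown price = ¥27; break-even price = ¥152

Shutdown price = min AVC. AVC = 52 - 10Q + Q^2, with vertex at Q = 5 and minimum ¥27.
ATC = 1000/Q + 52 - 10Q + Q^2. Setting dATC/dQ = −1000/Q^2 − 10 + 2Q = 0 gives Q = 10 (since 2·10^3 − 10·10^2 = 1000).
min ATC = 1000/10 + 52 − 10·10 + 10^2 = ¥152. That is the break-even price.
Between these two prices the firm operates at a loss; above ¥152 it earns a profit.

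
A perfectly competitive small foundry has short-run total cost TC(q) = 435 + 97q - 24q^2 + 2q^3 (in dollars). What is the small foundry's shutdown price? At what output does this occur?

Short-run supply begins at min AVC. From VC = 97q - 24q^2 + 2q^3, AVC = 97 - 24q + 2q^2.
dAVC/dq = -24 + 4q = 0 gives q = 6. min AVC = 97 - 24·6 + 2·6^2 = 25.
For P < $25 the firm produces nothing.

$25 per unit, at q = 6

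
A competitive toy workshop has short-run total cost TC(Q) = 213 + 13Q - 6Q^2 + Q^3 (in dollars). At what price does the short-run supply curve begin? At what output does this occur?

$4 per unit, at Q = 3

Short-run supply begins at min AVC. From VC = 13Q - 6Q^2 + Q^3, AVC = 13 - 6Q + Q^2.
dAVC/dQ = -6 + 2Q = 0 gives Q = 3. min AVC = 13 - 6·3 + 3^2 = 4.
So the shutdown price is $4.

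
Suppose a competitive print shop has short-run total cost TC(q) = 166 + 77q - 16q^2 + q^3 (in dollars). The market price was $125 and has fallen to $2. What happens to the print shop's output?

AVC = 77 - 16q + q^2, minimized at q = 8 where min AVC = $13. MC = 77 - 32q + 3q^2.
With P = $125 above the shutdown price, P = MC gives q = 12.
At P = $2 < min AVC = $13, price no longer covers variable cost at any output, so the firm shuts down: q = 0.

Output falls from 12 to 0 (the firm shuts down)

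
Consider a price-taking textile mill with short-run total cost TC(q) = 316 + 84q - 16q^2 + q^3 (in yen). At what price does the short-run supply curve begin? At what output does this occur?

Short-run supply begins at min AVC. From VC = 84q - 16q^2 + q^3, AVC = 84 - 16q + q^2.
At the minimum of AVC, MC = AVC. MC = 84 - 32q + 3q^2; setting MC = AVC gives 2q^2 - 16q = 0, so q = 8. min AVC = 20.
For P < ¥20 the firm produces nothing.

¥20 per unit, at q = 8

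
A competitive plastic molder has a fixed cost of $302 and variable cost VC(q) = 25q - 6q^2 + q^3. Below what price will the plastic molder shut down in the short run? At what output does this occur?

$16 per unit, at q = 3

The shutdown price is the minimum of AVC. VC = 25q - 6q^2 + q^3, so AVC = 25 - 6q + q^2.
dAVC/dq = -6 + 2q = 0 gives q = 3. min AVC = 25 - 6·3 + 3^2 = 16.
So the shutdown price is $16.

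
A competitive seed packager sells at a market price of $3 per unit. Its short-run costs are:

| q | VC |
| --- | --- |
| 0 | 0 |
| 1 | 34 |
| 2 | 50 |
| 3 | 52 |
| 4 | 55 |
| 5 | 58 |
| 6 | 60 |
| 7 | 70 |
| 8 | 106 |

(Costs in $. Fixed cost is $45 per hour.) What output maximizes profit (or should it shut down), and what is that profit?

Compute π = P·q − TC at each output: q=0: -45; q=1: -76; q=2: -89; q=3: -88; q=4: -88; q=5: -88; q=6: -87; q=7: -94; q=8: -127.
Profit is highest at q = 0. Equivalently, the lowest AVC in the table is 60/6 ≈ $10 at q = 6, and P = $3 falls below it — price never covers variable cost, so the firm shuts down and loses only its fixed cost.

q = 0 (shut down); profit = -$45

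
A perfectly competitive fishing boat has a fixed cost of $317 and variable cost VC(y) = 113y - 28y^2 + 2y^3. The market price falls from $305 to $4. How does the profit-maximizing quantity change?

MC = 113 - 56y + 6y^2; the shutdown threshold is min AVC = $15 (at y = 7).
With P = $305 above the shutdown price, P = MC gives y = 12.
At P = $4 < min AVC = $15, price no longer covers variable cost at any output, so the firm shuts down: y = 0.

Output falls from 12 to 0 (the firm shuts down)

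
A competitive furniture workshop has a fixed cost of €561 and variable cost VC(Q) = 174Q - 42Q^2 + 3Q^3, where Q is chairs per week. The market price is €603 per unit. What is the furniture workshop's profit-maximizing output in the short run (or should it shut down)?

Produce at Q = 13

From TC, MC = TC'(Q) = 174 - 84Q + 9Q^2 and AVC = VC/Q = 174 - 42Q + 3Q^2.
AVC hits its minimum where MC = AVC, at Q = 7, giving min AVC = 174 - 42·7 + 3·7^2 = €27.
Because €603 ≥ €27, revenue can cover variable cost; the firm operates.
Solving P = MC: -429 - 84Q + 9Q^2 = 0 ⇒ Q = -11/3 or 13. On the upward-sloping branch, Q* = 13.
Check: AVC at Q = 13 is €135 ≤ P, so revenue covers variable cost.
Profit = P·Q − TC = 603·13 − 2316 = €5523.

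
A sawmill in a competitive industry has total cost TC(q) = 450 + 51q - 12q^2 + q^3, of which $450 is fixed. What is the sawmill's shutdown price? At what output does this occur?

The shutdown price is the minimum of AVC. VC = 51q - 12q^2 + q^3, so AVC = 51 - 12q + q^2.
dAVC/dq = -12 + 2q = 0 gives q = 6. min AVC = 51 - 12·6 + 6^2 = 15.
For P < $15 the firm produces nothing.

$15 per unit, at q = 6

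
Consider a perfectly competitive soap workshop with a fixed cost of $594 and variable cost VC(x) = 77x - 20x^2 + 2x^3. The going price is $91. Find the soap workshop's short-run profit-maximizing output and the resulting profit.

AVC = 77 - 20x + 2x^2 has its minimum $27 at x = 5; price $91 clears that bar, so the firm operates.
MC = 77 - 40x + 6x^2. Setting P = MC and taking the root on the rising branch gives x* = 7.
TR = 91·7 = 637. TC = 594 + 245 = 839. Profit = 637 − 839 = -$202.
By producing, the firm covers all variable cost plus $392 of fixed cost; shutting down would lose the full $594.

Profit = -$202 at x = 7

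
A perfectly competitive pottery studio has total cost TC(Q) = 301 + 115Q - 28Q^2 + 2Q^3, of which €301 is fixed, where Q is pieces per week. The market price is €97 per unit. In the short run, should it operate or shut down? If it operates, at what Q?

Strip out fixed cost: VC = 115Q - 28Q^2 + 2Q^3. Then AVC = 115 - 28Q + 2Q^2 and MC = 115 - 56Q + 6Q^2.
The AVC parabola has its vertex at Q = 28/4 = 7, where AVC = 115 - 28·7 + 2·7^2 = €17.
Since P = €97 ≥ min AVC = €17, price covers variable cost and the firm should produce.
P = MC gives 18 - 56Q + 6Q^2 = 0, with roots 1/3 and 9. Take the larger (rising MC): Q* = 9.
Check: AVC at Q = 9 is €25 ≤ P, so revenue covers variable cost.
Profit = P·Q − TC = 97·9 − 526 = €347.

Produce at Q = 9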